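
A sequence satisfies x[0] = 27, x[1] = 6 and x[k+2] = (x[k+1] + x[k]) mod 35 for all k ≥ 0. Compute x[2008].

22

Listing terms: x[0] = 27,  x[1] = 6,  x[2] = 33,  x[3] = 4,  x[4] = 2,  x[5] = 6,  x[6] = 8,  x[7] = 14,  x[8] = 22,  x[9] = 1,  x[10] = 23,  x[11] = 24,  x[12] = 12,  x[13] = 1,  x[14] = 13,  x[15] = 14,  x[16] = 27,  x[17] = 6.
Since (x[16], x[17]) = (x[0], x[1]) = (27, 6) (two consecutive terms determine the rest), the sequence is periodic with period 16.
(2008 - 0) mod 16 = 8, so x[2008] = x[8] = 22.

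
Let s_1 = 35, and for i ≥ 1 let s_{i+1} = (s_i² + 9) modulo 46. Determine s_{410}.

10

s_1 = 35; s_2 = 38; s_3 = 27; s_4 = 2; s_5 = 13; s_6 = 40; s_7 = 45; s_8 = 10; s_9 = 17; s_{10} = 22; s_{11} = 33; s_{12} = 40.
Since s_{12} = s_6 = 40, the sequence is eventually periodic: after a pre-period of length 5 it cycles with period 6.
For i ≥ 6, s_i depends only on (i - 6) mod 6. (410 - 6) mod 6 = 2, so s_{410} = s_8 = 10.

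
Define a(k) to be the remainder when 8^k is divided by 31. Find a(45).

1

Listing terms: a(0) = 1; a(1) = 8; a(2) = 2; a(3) = 16; a(4) = 4; a(5) = 1.
Since a(5) = a(0) = 1, the sequence is periodic with period 5.
So a(45) = a(0 + ((45-0) mod 5)) = a(0) = 1.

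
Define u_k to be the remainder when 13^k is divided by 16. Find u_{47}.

Computing terms: u_1 = 13,  u_2 = 9,  u_3 = 5,  u_4 = 1,  u_5 = 13.
Since u_5 = u_1 = 13, the sequence is periodic with period 4.
So u_{47} = u_{1 + ((47-1) mod 4)} = u_3 = 5.

5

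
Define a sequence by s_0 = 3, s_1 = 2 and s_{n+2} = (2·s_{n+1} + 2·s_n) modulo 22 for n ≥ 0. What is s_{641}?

s_0 = 3, s_1 = 2, s_2 = 10, s_3 = 2, s_4 = 2, s_5 = 8, s_6 = 20, s_7 = 12, s_8 = 20, s_9 = 20, s_{10} = 14, s_{11} = 2, s_{12} = 10.
Since (s_{11}, s_{12}) = (s_1, s_2) = (2, 10) (two consecutive terms determine the rest), the sequence is eventually periodic: after a pre-period of length 1 it cycles with period 10.
For n ≥ 1, s_n depends only on (n - 1) mod 10. (641 - 1) mod 10 = 0, so s_{641} = s_1 = 2.

2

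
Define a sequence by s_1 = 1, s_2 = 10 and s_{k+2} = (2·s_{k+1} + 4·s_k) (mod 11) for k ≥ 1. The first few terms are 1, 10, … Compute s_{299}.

Computing terms: s_1 = 1,  s_2 = 10,  s_3 = 2,  s_4 = 0,  s_5 = 8,  s_6 = 5,  s_7 = 9,  s_8 = 5,  s_9 = 2,  s_{10} = 2,  s_{11} = 1,  s_{12} = 10.
The sequence repeats with period 10.
So s_{299} = s_{1 + ((299-1) mod 10)} = s_9 = 2.

2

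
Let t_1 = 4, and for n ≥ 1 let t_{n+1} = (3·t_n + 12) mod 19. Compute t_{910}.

We have t_1 = 4, t_2 = 5, t_3 = 8, t_4 = 17, t_5 = 6, t_6 = 11, t_7 = 7, t_8 = 14, t_9 = 16, t_{10} = 3, t_{11} = 2, t_{12} = 18, t_{13} = 9, t_{14} = 1, t_{15} = 15, t_{16} = 0, t_{17} = 12, t_{18} = 10, t_{19} = 4.
Since t_{19} = t_1 = 4, the sequence is periodic with period 18.
So t_{910} = t_{1 + ((910-1) mod 18)} = t_{10} = 3.

3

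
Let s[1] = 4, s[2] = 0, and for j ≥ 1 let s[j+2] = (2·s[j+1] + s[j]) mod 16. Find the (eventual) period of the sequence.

4

Computing terms: s[1] = 4,  s[2] = 0,  s[3] = 4,  s[4] = 8,  s[5] = 4,  s[6] = 0.
Since (s[5], s[6]) = (s[1], s[2]) = (4, 0) (two consecutive terms determine the rest), the sequence is periodic with period 4.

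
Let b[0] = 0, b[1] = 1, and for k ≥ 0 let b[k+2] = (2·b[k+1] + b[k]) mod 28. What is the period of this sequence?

We have b[0] = 0, b[1] = 1, b[2] = 2, b[3] = 5, b[4] = 12, b[5] = 1, b[6] = 14, b[7] = 1, b[8] = 16, b[9] = 5, b[10] = 26, b[11] = 1, b[12] = 0, b[13] = 1.
The sequence repeats with period 12.

12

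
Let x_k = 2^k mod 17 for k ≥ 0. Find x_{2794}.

Computing terms: x_0 = 1,  x_1 = 2,  x_2 = 4,  x_3 = 8,  x_4 = 16,  x_5 = 15,  x_6 = 13,  x_7 = 9,  x_8 = 1.
Since x_8 = x_0 = 1, the sequence is periodic with period 8.
(2794 - 0) mod 8 = 2, so x_{2794} = x_2 = 4.

4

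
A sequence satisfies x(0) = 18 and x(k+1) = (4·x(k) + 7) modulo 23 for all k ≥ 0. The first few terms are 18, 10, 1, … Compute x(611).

0

We have x(0) = 18,  x(1) = 10,  x(2) = 1,  x(3) = 11,  x(4) = 5,  x(5) = 4,  x(6) = 0,  x(7) = 7,  x(8) = 12,  x(9) = 9,  x(10) = 20,  x(11) = 18.
The sequence repeats with period 11.
(611 - 0) mod 11 = 6, so x(611) = x(6) = 0.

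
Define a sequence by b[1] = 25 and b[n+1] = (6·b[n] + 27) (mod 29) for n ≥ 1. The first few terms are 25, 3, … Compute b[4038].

Listing terms: b[1] = 25; b[2] = 3; b[3] = 16; b[4] = 7; b[5] = 11; b[6] = 6; b[7] = 5; b[8] = 28; b[9] = 21; b[10] = 8; b[11] = 17; b[12] = 13; b[13] = 18; b[14] = 19; b[15] = 25.
Since b[15] = b[1] = 25, the sequence is periodic with period 14.
(4038 - 1) mod 14 = 5, so b[4038] = b[6] = 6.

6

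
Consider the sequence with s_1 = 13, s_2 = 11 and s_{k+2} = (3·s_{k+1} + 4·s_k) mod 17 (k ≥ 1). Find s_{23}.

Computing terms: s_1 = 13, s_2 = 11, s_3 = 0, s_4 = 10, s_5 = 13, s_6 = 11.
Since (s_5, s_6) = (s_1, s_2) = (13, 11) (two consecutive terms determine the rest), the sequence is periodic with period 4.
(23 - 1) mod 4 = 2, so s_{23} = s_3 = 0.

0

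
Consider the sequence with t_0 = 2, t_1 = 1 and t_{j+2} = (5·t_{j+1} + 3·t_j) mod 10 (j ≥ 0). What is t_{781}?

9

Computing terms: t_0 = 2, t_1 = 1, t_2 = 1, t_3 = 8, t_4 = 3, t_5 = 9, t_6 = 4, t_7 = 7, t_8 = 7, t_9 = 6, t_{10} = 1, t_{11} = 3, t_{12} = 8, t_{13} = 9, t_{14} = 9, t_{15} = 2, t_{16} = 7, t_{17} = 1, t_{18} = 6, t_{19} = 3, t_{20} = 3, t_{21} = 4, t_{22} = 9, t_{23} = 7, t_{24} = 2, t_{25} = 1.
The sequence repeats with period 24.
So t_{781} = t_{0 + ((781-0) mod 24)} = t_{13} = 9.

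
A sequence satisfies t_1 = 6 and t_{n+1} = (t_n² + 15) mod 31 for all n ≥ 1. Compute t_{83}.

12

t_1 = 6,  t_2 = 20,  t_3 = 12,  t_4 = 4,  t_5 = 0,  t_6 = 15,  t_7 = 23,  t_8 = 17,  t_9 = 25,  t_{10} = 20.
Since t_{10} = t_2 = 20, the sequence is eventually periodic: after a pre-period of length 1 it cycles with period 8.
For n ≥ 2, t_n depends only on (n - 2) mod 8. (83 - 2) mod 8 = 1, so t_{83} = t_3 = 12.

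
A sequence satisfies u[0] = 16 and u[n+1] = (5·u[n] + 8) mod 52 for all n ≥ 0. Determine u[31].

We have u[0] = 16, u[1] = 36, u[2] = 32, u[3] = 12, u[4] = 16.
Since u[4] = u[0] = 16, the sequence is periodic with period 4.
(31 - 0) mod 4 = 3, so u[31] = u[3] = 12.

12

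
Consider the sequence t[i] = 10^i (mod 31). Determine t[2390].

Computing terms: t[1] = 10,  t[2] = 7,  t[3] = 8,  t[4] = 18,  t[5] = 25,  t[6] = 2,  t[7] = 20,  t[8] = 14,  t[9] = 16,  t[10] = 5,  t[11] = 19,  t[12] = 4,  t[13] = 9,  t[14] = 28,  t[15] = 1,  t[16] = 10.
The sequence repeats with period 15.
(2390 - 1) mod 15 = 4, so t[2390] = t[5] = 25.

25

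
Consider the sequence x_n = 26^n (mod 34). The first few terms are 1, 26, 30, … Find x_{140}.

We have x_0 = 1, x_1 = 26, x_2 = 30, x_3 = 32, x_4 = 16, x_5 = 8, x_6 = 4, x_7 = 2, x_8 = 18, x_9 = 26.
Since x_9 = x_1 = 26, the sequence is eventually periodic: after a pre-period of length 1 it cycles with period 8.
For n ≥ 1, x_n depends only on (n - 1) mod 8. (140 - 1) mod 8 = 3, so x_{140} = x_4 = 16.

16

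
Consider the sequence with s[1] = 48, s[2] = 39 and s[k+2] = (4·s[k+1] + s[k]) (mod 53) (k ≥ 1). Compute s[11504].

s[1] = 48, s[2] = 39, s[3] = 45, s[4] = 7, s[5] = 20, s[6] = 34, s[7] = 50, s[8] = 22, s[9] = 32, s[10] = 44, s[11] = 49, s[12] = 28, s[13] = 2, s[14] = 36, s[15] = 40, s[16] = 37, s[17] = 29, s[18] = 47, s[19] = 5, s[20] = 14, s[21] = 8, s[22] = 46, s[23] = 33, s[24] = 19, s[25] = 3, s[26] = 31, s[27] = 21, s[28] = 9, s[29] = 4, s[30] = 25, s[31] = 51, s[32] = 17, s[33] = 13, s[34] = 16, s[35] = 24, s[36] = 6, s[37] = 48, s[38] = 39.
Since (s[37], s[38]) = (s[1], s[2]) = (48, 39) (two consecutive terms determine the rest), the sequence is periodic with period 36.
So s[11504] = s[1 + ((11504-1) mod 36)] = s[20] = 14.

14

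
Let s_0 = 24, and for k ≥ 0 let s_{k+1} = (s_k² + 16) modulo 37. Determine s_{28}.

Listing terms: s_0 = 24; s_1 = 0; s_2 = 16; s_3 = 13; s_4 = 0.
Since s_4 = s_1 = 0, the sequence is eventually periodic: after a pre-period of length 1 it cycles with period 3.
For k ≥ 1, s_k depends only on (k - 1) mod 3. (28 - 1) mod 3 = 0, so s_{28} = s_1 = 0.

0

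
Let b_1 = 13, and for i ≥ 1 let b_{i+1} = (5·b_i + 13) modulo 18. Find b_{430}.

Listing terms: b_1 = 13; b_2 = 6; b_3 = 7; b_4 = 12; b_5 = 1; b_6 = 0; b_7 = 13.
Since b_7 = b_1 = 13, the sequence is periodic with period 6.
(430 - 1) mod 6 = 3, so b_{430} = b_4 = 12.

12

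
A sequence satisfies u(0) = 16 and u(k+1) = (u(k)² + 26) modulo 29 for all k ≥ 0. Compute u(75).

13

Computing terms: u(0) = 16; u(1) = 21; u(2) = 3; u(3) = 6; u(4) = 4; u(5) = 13; u(6) = 21.
Since u(6) = u(1) = 21, the sequence is eventually periodic: after a pre-period of length 1 it cycles with period 5.
For k ≥ 1, u(k) depends only on (k - 1) mod 5. (75 - 1) mod 5 = 4, so u(75) = u(5) = 13.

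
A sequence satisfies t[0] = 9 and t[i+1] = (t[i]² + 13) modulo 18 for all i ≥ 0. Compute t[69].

Computing terms: t[0] = 9,  t[1] = 4,  t[2] = 11,  t[3] = 8,  t[4] = 5,  t[5] = 2,  t[6] = 17,  t[7] = 14,  t[8] = 11.
Since t[8] = t[2] = 11, the sequence is eventually periodic: after a pre-period of length 2 it cycles with period 6.
For i ≥ 2, t[i] depends only on (i - 2) mod 6. (69 - 2) mod 6 = 1, so t[69] = t[3] = 8.

8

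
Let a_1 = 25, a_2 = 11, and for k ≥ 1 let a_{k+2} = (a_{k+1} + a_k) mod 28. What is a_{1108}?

a_1 = 25; a_2 = 11; a_3 = 8; a_4 = 19; a_5 = 27; a_6 = 18; a_7 = 17; a_8 = 7; a_9 = 24; a_{10} = 3; a_{11} = 27; a_{12} = 2; a_{13} = 1; a_{14} = 3; a_{15} = 4; a_{16} = 7; a_{17} = 11; a_{18} = 18; a_{19} = 1; a_{20} = 19; a_{21} = 20; a_{22} = 11; a_{23} = 3; a_{24} = 14; a_{25} = 17; a_{26} = 3; a_{27} = 20; a_{28} = 23; a_{29} = 15; a_{30} = 10; a_{31} = 25; a_{32} = 7; a_{33} = 4; a_{34} = 11; a_{35} = 15; a_{36} = 26; a_{37} = 13; a_{38} = 11; a_{39} = 24; a_{40} = 7; a_{41} = 3; a_{42} = 10; a_{43} = 13; a_{44} = 23; a_{45} = 8; a_{46} = 3; a_{47} = 11; a_{48} = 14; a_{49} = 25; a_{50} = 11.
Since (a_{49}, a_{50}) = (a_1, a_2) = (25, 11) (two consecutive terms determine the rest), the sequence is periodic with period 48.
(1108 - 1) mod 48 = 3, so a_{1108} = a_4 = 19.

19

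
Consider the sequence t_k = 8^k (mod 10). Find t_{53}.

8

Listing terms: t_0 = 1, t_1 = 8, t_2 = 4, t_3 = 2, t_4 = 6, t_5 = 8.
Since t_5 = t_1 = 8, the sequence is eventually periodic: after a pre-period of length 1 it cycles with period 4.
For k ≥ 1, t_k depends only on (k - 1) mod 4. (53 - 1) mod 4 = 0, so t_{53} = t_1 = 8.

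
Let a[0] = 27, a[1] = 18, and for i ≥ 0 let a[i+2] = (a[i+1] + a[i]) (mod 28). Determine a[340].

Computing terms: a[0] = 27,  a[1] = 18,  a[2] = 17,  a[3] = 7,  a[4] = 24,  a[5] = 3,  a[6] = 27,  a[7] = 2,  a[8] = 1,  a[9] = 3,  a[10] = 4,  a[11] = 7,  a[12] = 11,  a[13] = 18,  a[14] = 1,  a[15] = 19,  a[16] = 20,  a[17] = 11,  a[18] = 3,  a[19] = 14,  a[20] = 17,  a[21] = 3,  a[22] = 20,  a[23] = 23,  a[24] = 15,  a[25] = 10,  a[26] = 25,  a[27] = 7,  a[28] = 4,  a[29] = 11,  a[30] = 15,  a[31] = 26,  a[32] = 13,  a[33] = 11,  a[34] = 24,  a[35] = 7,  a[36] = 3,  a[37] = 10,  a[38] = 13,  a[39] = 23,  a[40] = 8,  a[41] = 3,  a[42] = 11,  a[43] = 14,  a[44] = 25,  a[45] = 11,  a[46] = 8,  a[47] = 19,  a[48] = 27,  a[49] = 18.
Since (a[48], a[49]) = (a[0], a[1]) = (27, 18) (two consecutive terms determine the rest), the sequence is periodic with period 48.
(340 - 0) mod 48 = 4, so a[340] = a[4] = 24.

24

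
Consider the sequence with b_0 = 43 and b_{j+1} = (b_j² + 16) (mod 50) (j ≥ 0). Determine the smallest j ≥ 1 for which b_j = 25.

4

Computing terms: b_0 = 43,  b_1 = 15,  b_2 = 41,  b_3 = 47,  b_4 = 25,  b_5 = 41.
Since b_5 = b_2 = 41, the sequence is eventually periodic: after a pre-period of length 2 it cycles with period 3.
The value 25 first appears (with j ≥ 1) at b_4.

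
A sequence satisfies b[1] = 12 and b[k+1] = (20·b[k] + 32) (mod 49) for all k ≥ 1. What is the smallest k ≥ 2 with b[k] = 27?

Computing terms: b[1] = 12; b[2] = 27; b[3] = 33; b[4] = 6; b[5] = 5; b[6] = 34; b[7] = 26; b[8] = 13; b[9] = 47; b[10] = 41; b[11] = 19; b[12] = 20; b[13] = 40; b[14] = 48; b[15] = 12.
The sequence repeats with period 14.
The value 27 first appears (with k ≥ 2) at b[2].

2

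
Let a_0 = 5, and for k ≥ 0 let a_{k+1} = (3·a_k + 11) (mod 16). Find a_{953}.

10

Listing terms: a_0 = 5,  a_1 = 10,  a_2 = 9,  a_3 = 6,  a_4 = 13,  a_5 = 2,  a_6 = 1,  a_7 = 14,  a_8 = 5.
Since a_8 = a_0 = 5, the sequence is periodic with period 8.
So a_{953} = a_{0 + ((953-0) mod 8)} = a_1 = 10.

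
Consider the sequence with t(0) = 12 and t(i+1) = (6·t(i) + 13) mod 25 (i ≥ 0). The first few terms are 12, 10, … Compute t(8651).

10

Listing terms: t(0) = 12,  t(1) = 10,  t(2) = 23,  t(3) = 1,  t(4) = 19,  t(5) = 2,  t(6) = 0,  t(7) = 13,  t(8) = 16,  t(9) = 9,  t(10) = 17,  t(11) = 15,  t(12) = 3,  t(13) = 6,  t(14) = 24,  t(15) = 7,  t(16) = 5,  t(17) = 18,  t(18) = 21,  t(19) = 14,  t(20) = 22,  t(21) = 20,  t(22) = 8,  t(23) = 11,  t(24) = 4,  t(25) = 12.
The sequence repeats with period 25.
So t(8651) = t(0 + ((8651-0) mod 25)) = t(1) = 10.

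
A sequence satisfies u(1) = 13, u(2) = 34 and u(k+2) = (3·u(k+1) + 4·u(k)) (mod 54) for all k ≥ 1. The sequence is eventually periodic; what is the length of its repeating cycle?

Computing terms: u(1) = 13; u(2) = 34; u(3) = 46; u(4) = 4; u(5) = 34; u(6) = 10; u(7) = 4; u(8) = 52; u(9) = 10; u(10) = 22; u(11) = 52; u(12) = 28; u(13) = 22; u(14) = 16; u(15) = 28; u(16) = 40; u(17) = 16; u(18) = 46; u(19) = 40; u(20) = 34; u(21) = 46.
Since (u(20), u(21)) = (u(2), u(3)) = (34, 46) (two consecutive terms determine the rest), the sequence is eventually periodic: after a pre-period of length 1 it cycles with period 18.

18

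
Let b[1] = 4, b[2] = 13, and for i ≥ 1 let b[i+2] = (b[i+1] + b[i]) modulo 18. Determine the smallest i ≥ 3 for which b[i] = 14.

13

We have b[1] = 4,  b[2] = 13,  b[3] = 17,  b[4] = 12,  b[5] = 11,  b[6] = 5,  b[7] = 16,  b[8] = 3,  b[9] = 1,  b[10] = 4,  b[11] = 5,  b[12] = 9,  b[13] = 14,  b[14] = 5,  b[15] = 1,  b[16] = 6,  b[17] = 7,  b[18] = 13,  b[19] = 2,  b[20] = 15,  b[21] = 17,  b[22] = 14,  b[23] = 13,  b[24] = 9,  b[25] = 4,  b[26] = 13.
The sequence repeats with period 24.
The value 14 first appears (with i ≥ 3) at b[13].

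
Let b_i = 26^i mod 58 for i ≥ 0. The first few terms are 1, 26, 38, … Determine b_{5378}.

38

b_0 = 1,  b_1 = 26,  b_2 = 38,  b_3 = 2,  b_4 = 52,  b_5 = 18,  b_6 = 4,  b_7 = 46,  b_8 = 36,  b_9 = 8,  b_{10} = 34,  b_{11} = 14,  b_{12} = 16,  b_{13} = 10,  b_{14} = 28,  b_{15} = 32,  b_{16} = 20,  b_{17} = 56,  b_{18} = 6,  b_{19} = 40,  b_{20} = 54,  b_{21} = 12,  b_{22} = 22,  b_{23} = 50,  b_{24} = 24,  b_{25} = 44,  b_{26} = 42,  b_{27} = 48,  b_{28} = 30,  b_{29} = 26.
Since b_{29} = b_1 = 26, the sequence is eventually periodic: after a pre-period of length 1 it cycles with period 28.
For i ≥ 1, b_i depends only on (i - 1) mod 28. (5378 - 1) mod 28 = 1, so b_{5378} = b_2 = 38.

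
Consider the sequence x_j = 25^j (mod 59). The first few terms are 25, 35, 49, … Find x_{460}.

21

x_1 = 25,  x_2 = 35,  x_3 = 49,  x_4 = 45,  x_5 = 4,  x_6 = 41,  x_7 = 22,  x_8 = 19,  x_9 = 3,  x_{10} = 16,  x_{11} = 46,  x_{12} = 29,  x_{13} = 17,  x_{14} = 12,  x_{15} = 5,  x_{16} = 7,  x_{17} = 57,  x_{18} = 9,  x_{19} = 48,  x_{20} = 20,  x_{21} = 28,  x_{22} = 51,  x_{23} = 36,  x_{24} = 15,  x_{25} = 21,  x_{26} = 53,  x_{27} = 27,  x_{28} = 26,  x_{29} = 1,  x_{30} = 25.
Since x_{30} = x_1 = 25, the sequence is periodic with period 29.
(460 - 1) mod 29 = 24, so x_{460} = x_{25} = 21.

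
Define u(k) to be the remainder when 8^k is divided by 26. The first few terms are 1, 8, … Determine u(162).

12

u(0) = 1; u(1) = 8; u(2) = 12; u(3) = 18; u(4) = 14; u(5) = 8.
Since u(5) = u(1) = 8, the sequence is eventually periodic: after a pre-period of length 1 it cycles with period 4.
For k ≥ 1, u(k) depends only on (k - 1) mod 4. (162 - 1) mod 4 = 1, so u(162) = u(2) = 12.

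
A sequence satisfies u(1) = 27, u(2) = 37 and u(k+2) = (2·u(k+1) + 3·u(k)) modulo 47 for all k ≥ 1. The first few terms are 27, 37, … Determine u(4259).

Computing terms: u(1) = 27,  u(2) = 37,  u(3) = 14,  u(4) = 45,  u(5) = 38,  u(6) = 23,  u(7) = 19,  u(8) = 13,  u(9) = 36,  u(10) = 17,  u(11) = 1,  u(12) = 6,  u(13) = 15,  u(14) = 1,  u(15) = 0,  u(16) = 3,  u(17) = 6,  u(18) = 21,  u(19) = 13,  u(20) = 42,  u(21) = 29,  u(22) = 43,  u(23) = 32,  u(24) = 5,  u(25) = 12,  u(26) = 39,  u(27) = 20,  u(28) = 16,  u(29) = 45,  u(30) = 44,  u(31) = 35,  u(32) = 14,  u(33) = 39,  u(34) = 26,  u(35) = 28,  u(36) = 40,  u(37) = 23,  u(38) = 25,  u(39) = 25,  u(40) = 31,  u(41) = 43,  u(42) = 38,  u(43) = 17,  u(44) = 7,  u(45) = 18,  u(46) = 10,  u(47) = 27,  u(48) = 37.
Since (u(47), u(48)) = (u(1), u(2)) = (27, 37) (two consecutive terms determine the rest), the sequence is periodic with period 46.
So u(4259) = u(1 + ((4259-1) mod 46)) = u(27) = 20.

20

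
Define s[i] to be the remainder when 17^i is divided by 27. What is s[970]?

We have s[0] = 1,  s[1] = 17,  s[2] = 19,  s[3] = 26,  s[4] = 10,  s[5] = 8,  s[6] = 1.
The sequence repeats with period 6.
So s[970] = s[0 + ((970-0) mod 6)] = s[4] = 10.

10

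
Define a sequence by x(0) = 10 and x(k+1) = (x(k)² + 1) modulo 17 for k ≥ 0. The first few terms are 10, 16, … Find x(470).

Computing terms: x(0) = 10,  x(1) = 16,  x(2) = 2,  x(3) = 5,  x(4) = 9,  x(5) = 14,  x(6) = 10.
The sequence repeats with period 6.
(470 - 0) mod 6 = 2, so x(470) = x(2) = 2.

2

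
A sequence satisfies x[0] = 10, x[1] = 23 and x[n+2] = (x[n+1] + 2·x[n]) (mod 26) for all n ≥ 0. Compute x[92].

7

x[0] = 10; x[1] = 23; x[2] = 17; x[3] = 11; x[4] = 19; x[5] = 15; x[6] = 1; x[7] = 5; x[8] = 7; x[9] = 17; x[10] = 5; x[11] = 13; x[12] = 23; x[13] = 23; x[14] = 17.
Since (x[13], x[14]) = (x[1], x[2]) = (23, 17) (two consecutive terms determine the rest), the sequence is eventually periodic: after a pre-period of length 1 it cycles with period 12.
For n ≥ 1, x[n] depends only on (n - 1) mod 12. (92 - 1) mod 12 = 7, so x[92] = x[8] = 7.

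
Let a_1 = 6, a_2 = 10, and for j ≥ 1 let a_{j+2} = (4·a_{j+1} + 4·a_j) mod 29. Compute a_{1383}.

28

a_1 = 6, a_2 = 10, a_3 = 6, a_4 = 6, a_5 = 19, a_6 = 13, a_7 = 12, a_8 = 13, a_9 = 13, a_{10} = 17, a_{11} = 4, a_{12} = 26, a_{13} = 4, a_{14} = 4, a_{15} = 3, a_{16} = 28, a_{17} = 8, a_{18} = 28, a_{19} = 28, a_{20} = 21, a_{21} = 22, a_{22} = 27, a_{23} = 22, a_{24} = 22, a_{25} = 2, a_{26} = 9, a_{27} = 15, a_{28} = 9, a_{29} = 9, a_{30} = 14, a_{31} = 5, a_{32} = 18, a_{33} = 5, a_{34} = 5, a_{35} = 11, a_{36} = 6, a_{37} = 10.
The sequence repeats with period 35.
So a_{1383} = a_{1 + ((1383-1) mod 35)} = a_{18} = 28.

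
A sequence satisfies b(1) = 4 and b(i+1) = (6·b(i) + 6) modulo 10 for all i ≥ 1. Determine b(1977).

0

b(1) = 4, b(2) = 0, b(3) = 6, b(4) = 2, b(5) = 8, b(6) = 4.
Since b(6) = b(1) = 4, the sequence is periodic with period 5.
So b(1977) = b(1 + ((1977-1) mod 5)) = b(2) = 0.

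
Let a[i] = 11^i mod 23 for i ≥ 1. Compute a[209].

22

Computing terms: a[1] = 11,  a[2] = 6,  a[3] = 20,  a[4] = 13,  a[5] = 5,  a[6] = 9,  a[7] = 7,  a[8] = 8,  a[9] = 19,  a[10] = 2,  a[11] = 22,  a[12] = 12,  a[13] = 17,  a[14] = 3,  a[15] = 10,  a[16] = 18,  a[17] = 14,  a[18] = 16,  a[19] = 15,  a[20] = 4,  a[21] = 21,  a[22] = 1,  a[23] = 11.
The sequence repeats with period 22.
So a[209] = a[1 + ((209-1) mod 22)] = a[11] = 22.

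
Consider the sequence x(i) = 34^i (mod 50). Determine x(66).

16

x(0) = 1; x(1) = 34; x(2) = 6; x(3) = 4; x(4) = 36; x(5) = 24; x(6) = 16; x(7) = 44; x(8) = 46; x(9) = 14; x(10) = 26; x(11) = 34.
Since x(11) = x(1) = 34, the sequence is eventually periodic: after a pre-period of length 1 it cycles with period 10.
For i ≥ 1, x(i) depends only on (i - 1) mod 10. (66 - 1) mod 10 = 5, so x(66) = x(6) = 16.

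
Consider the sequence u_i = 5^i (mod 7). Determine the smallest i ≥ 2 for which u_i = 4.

2

We have u_1 = 5, u_2 = 4, u_3 = 6, u_4 = 2, u_5 = 3, u_6 = 1, u_7 = 5.
The sequence repeats with period 6.
The value 4 first appears (with i ≥ 2) at u_2.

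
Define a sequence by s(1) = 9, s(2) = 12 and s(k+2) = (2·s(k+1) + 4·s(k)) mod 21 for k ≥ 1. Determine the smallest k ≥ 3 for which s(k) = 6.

8

s(1) = 9,  s(2) = 12,  s(3) = 18,  s(4) = 0,  s(5) = 9,  s(6) = 18,  s(7) = 9,  s(8) = 6,  s(9) = 6,  s(10) = 15,  s(11) = 12,  s(12) = 0,  s(13) = 6,  s(14) = 12,  s(15) = 6,  s(16) = 18,  s(17) = 18,  s(18) = 3,  s(19) = 15,  s(20) = 0,  s(21) = 18,  s(22) = 15,  s(23) = 18,  s(24) = 12,  s(25) = 12,  s(26) = 9,  s(27) = 3,  s(28) = 0,  s(29) = 12,  s(30) = 3,  s(31) = 12,  s(32) = 15,  s(33) = 15,  s(34) = 6,  s(35) = 9,  s(36) = 0,  s(37) = 15,  s(38) = 9,  s(39) = 15,  s(40) = 3,  s(41) = 3,  s(42) = 18,  s(43) = 6,  s(44) = 0,  s(45) = 3,  s(46) = 6,  s(47) = 3,  s(48) = 9,  s(49) = 9,  s(50) = 12.
Since (s(49), s(50)) = (s(1), s(2)) = (9, 12) (two consecutive terms determine the rest), the sequence is periodic with period 48.
The value 6 first appears (with k ≥ 3) at s(8).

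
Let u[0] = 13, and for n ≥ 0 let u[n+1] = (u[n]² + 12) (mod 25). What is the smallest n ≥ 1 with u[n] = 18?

4

Computing terms: u[0] = 13; u[1] = 6; u[2] = 23; u[3] = 16; u[4] = 18; u[5] = 11; u[6] = 8; u[7] = 1; u[8] = 13.
The sequence repeats with period 8.
The value 18 first appears (with n ≥ 1) at u[4].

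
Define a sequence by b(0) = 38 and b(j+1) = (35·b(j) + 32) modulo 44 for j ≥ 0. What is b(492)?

6

We have b(0) = 38,  b(1) = 42,  b(2) = 6,  b(3) = 22,  b(4) = 10,  b(5) = 30,  b(6) = 26,  b(7) = 18,  b(8) = 2,  b(9) = 14,  b(10) = 38.
Since b(10) = b(0) = 38, the sequence is periodic with period 10.
(492 - 0) mod 10 = 2, so b(492) = b(2) = 6.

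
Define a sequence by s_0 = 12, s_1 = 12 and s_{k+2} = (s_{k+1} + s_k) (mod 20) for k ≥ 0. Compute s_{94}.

s_0 = 12,  s_1 = 12,  s_2 = 4,  s_3 = 16,  s_4 = 0,  s_5 = 16,  s_6 = 16,  s_7 = 12,  s_8 = 8,  s_9 = 0,  s_{10} = 8,  s_{11} = 8,  s_{12} = 16,  s_{13} = 4,  s_{14} = 0,  s_{15} = 4,  s_{16} = 4,  s_{17} = 8,  s_{18} = 12,  s_{19} = 0,  s_{20} = 12,  s_{21} = 12.
Since (s_{20}, s_{21}) = (s_0, s_1) = (12, 12) (two consecutive terms determine the rest), the sequence is periodic with period 20.
(94 - 0) mod 20 = 14, so s_{94} = s_{14} = 0.

0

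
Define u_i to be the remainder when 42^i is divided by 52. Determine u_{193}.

16

u_0 = 1,  u_1 = 42,  u_2 = 48,  u_3 = 40,  u_4 = 16,  u_5 = 48.
Since u_5 = u_2 = 48, the sequence is eventually periodic: after a pre-period of length 2 it cycles with period 3.
For i ≥ 2, u_i depends only on (i - 2) mod 3. (193 - 2) mod 3 = 2, so u_{193} = u_4 = 16.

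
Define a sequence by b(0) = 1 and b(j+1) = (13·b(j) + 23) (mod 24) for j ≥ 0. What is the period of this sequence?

24

Listing terms: b(0) = 1; b(1) = 12; b(2) = 11; b(3) = 22; b(4) = 21; b(5) = 8; b(6) = 7; b(7) = 18; b(8) = 17; b(9) = 4; b(10) = 3; b(11) = 14; b(12) = 13; b(13) = 0; b(14) = 23; b(15) = 10; b(16) = 9; b(17) = 20; b(18) = 19; b(19) = 6; b(20) = 5; b(21) = 16; b(22) = 15; b(23) = 2; b(24) = 1.
The sequence repeats with period 24.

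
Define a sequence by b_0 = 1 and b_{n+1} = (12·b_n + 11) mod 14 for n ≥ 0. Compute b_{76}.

b_0 = 1, b_1 = 9, b_2 = 7, b_3 = 11, b_4 = 3, b_5 = 5, b_6 = 1.
Since b_6 = b_0 = 1, the sequence is periodic with period 6.
So b_{76} = b_{0 + ((76-0) mod 6)} = b_4 = 3.

3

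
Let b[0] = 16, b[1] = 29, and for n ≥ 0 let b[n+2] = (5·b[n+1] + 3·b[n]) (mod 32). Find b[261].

Computing terms: b[0] = 16,  b[1] = 29,  b[2] = 1,  b[3] = 28,  b[4] = 15,  b[5] = 31,  b[6] = 8,  b[7] = 5,  b[8] = 17,  b[9] = 4,  b[10] = 7,  b[11] = 15,  b[12] = 0,  b[13] = 13,  b[14] = 1,  b[15] = 12,  b[16] = 31,  b[17] = 31,  b[18] = 24,  b[19] = 21,  b[20] = 17,  b[21] = 20,  b[22] = 23,  b[23] = 15,  b[24] = 16,  b[25] = 29.
The sequence repeats with period 24.
(261 - 0) mod 24 = 21, so b[261] = b[21] = 20.

20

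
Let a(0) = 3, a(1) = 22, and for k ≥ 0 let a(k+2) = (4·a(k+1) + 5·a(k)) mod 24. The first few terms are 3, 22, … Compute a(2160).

3

We have a(0) = 3, a(1) = 22, a(2) = 7, a(3) = 18, a(4) = 11, a(5) = 14, a(6) = 15, a(7) = 10, a(8) = 19, a(9) = 6, a(10) = 23, a(11) = 2, a(12) = 3, a(13) = 22.
The sequence repeats with period 12.
(2160 - 0) mod 12 = 0, so a(2160) = a(0) = 3.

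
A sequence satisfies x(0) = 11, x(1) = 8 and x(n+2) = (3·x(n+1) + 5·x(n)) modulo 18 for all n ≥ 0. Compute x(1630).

16

We have x(0) = 11; x(1) = 8; x(2) = 7; x(3) = 7; x(4) = 2; x(5) = 5; x(6) = 7; x(7) = 10; x(8) = 11; x(9) = 11; x(10) = 16; x(11) = 13; x(12) = 11; x(13) = 8.
The sequence repeats with period 12.
(1630 - 0) mod 12 = 10, so x(1630) = x(10) = 16.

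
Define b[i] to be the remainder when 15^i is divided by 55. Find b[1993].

We have b[1] = 15; b[2] = 5; b[3] = 20; b[4] = 25; b[5] = 45; b[6] = 15.
Since b[6] = b[1] = 15, the sequence is periodic with period 5.
So b[1993] = b[1 + ((1993-1) mod 5)] = b[3] = 20.

20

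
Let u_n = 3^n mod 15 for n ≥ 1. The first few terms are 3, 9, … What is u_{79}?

12

We have u_1 = 3,  u_2 = 9,  u_3 = 12,  u_4 = 6,  u_5 = 3.
Since u_5 = u_1 = 3, the sequence is periodic with period 4.
(79 - 1) mod 4 = 2, so u_{79} = u_3 = 12.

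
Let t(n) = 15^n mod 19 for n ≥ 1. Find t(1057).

Computing terms: t(1) = 15; t(2) = 16; t(3) = 12; t(4) = 9; t(5) = 2; t(6) = 11; t(7) = 13; t(8) = 5; t(9) = 18; t(10) = 4; t(11) = 3; t(12) = 7; t(13) = 10; t(14) = 17; t(15) = 8; t(16) = 6; t(17) = 14; t(18) = 1; t(19) = 15.
The sequence repeats with period 18.
So t(1057) = t(1 + ((1057-1) mod 18)) = t(13) = 10.

10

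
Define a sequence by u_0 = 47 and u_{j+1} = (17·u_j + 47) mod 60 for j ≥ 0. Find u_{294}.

29

We have u_0 = 47,  u_1 = 6,  u_2 = 29,  u_3 = 0,  u_4 = 47.
Since u_4 = u_0 = 47, the sequence is periodic with period 4.
So u_{294} = u_{0 + ((294-0) mod 4)} = u_2 = 29.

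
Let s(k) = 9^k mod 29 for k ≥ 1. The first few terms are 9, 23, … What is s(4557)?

s(1) = 9,  s(2) = 23,  s(3) = 4,  s(4) = 7,  s(5) = 5,  s(6) = 16,  s(7) = 28,  s(8) = 20,  s(9) = 6,  s(10) = 25,  s(11) = 22,  s(12) = 24,  s(13) = 13,  s(14) = 1,  s(15) = 9.
Since s(15) = s(1) = 9, the sequence is periodic with period 14.
So s(4557) = s(1 + ((4557-1) mod 14)) = s(7) = 28.

28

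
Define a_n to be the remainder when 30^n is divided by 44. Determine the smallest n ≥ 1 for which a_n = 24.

Listing terms: a_0 = 1; a_1 = 30; a_2 = 20; a_3 = 28; a_4 = 4; a_5 = 32; a_6 = 36; a_7 = 24; a_8 = 16; a_9 = 40; a_{10} = 12; a_{11} = 8; a_{12} = 20.
Since a_{12} = a_2 = 20, the sequence is eventually periodic: after a pre-period of length 2 it cycles with period 10.
The value 24 first appears (with n ≥ 1) at a_7.

7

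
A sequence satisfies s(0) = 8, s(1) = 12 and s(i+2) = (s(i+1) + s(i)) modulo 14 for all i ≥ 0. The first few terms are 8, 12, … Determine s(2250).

We have s(0) = 8,  s(1) = 12,  s(2) = 6,  s(3) = 4,  s(4) = 10,  s(5) = 0,  s(6) = 10,  s(7) = 10,  s(8) = 6,  s(9) = 2,  s(10) = 8,  s(11) = 10,  s(12) = 4,  s(13) = 0,  s(14) = 4,  s(15) = 4,  s(16) = 8,  s(17) = 12.
The sequence repeats with period 16.
(2250 - 0) mod 16 = 10, so s(2250) = s(10) = 8.

8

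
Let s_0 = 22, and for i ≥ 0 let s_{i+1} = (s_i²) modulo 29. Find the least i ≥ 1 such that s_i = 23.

s_0 = 22,  s_1 = 20,  s_2 = 23,  s_3 = 7,  s_4 = 20.
Since s_4 = s_1 = 20, the sequence is eventually periodic: after a pre-period of length 1 it cycles with period 3.
The value 23 first appears (with i ≥ 1) at s_2.

2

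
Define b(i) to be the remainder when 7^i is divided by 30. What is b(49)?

7

Listing terms: b(0) = 1; b(1) = 7; b(2) = 19; b(3) = 13; b(4) = 1.
The sequence repeats with period 4.
(49 - 0) mod 4 = 1, so b(49) = b(1) = 7.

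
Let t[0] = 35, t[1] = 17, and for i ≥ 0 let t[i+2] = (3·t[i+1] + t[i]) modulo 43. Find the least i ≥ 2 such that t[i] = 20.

36

We have t[0] = 35; t[1] = 17; t[2] = 0; t[3] = 17; t[4] = 8; t[5] = 41; t[6] = 2; t[7] = 4; t[8] = 14; t[9] = 3; t[10] = 23; t[11] = 29; t[12] = 24; t[13] = 15; t[14] = 26; t[15] = 7; t[16] = 4; t[17] = 19; t[18] = 18; t[19] = 30; t[20] = 22; t[21] = 10; t[22] = 9; t[23] = 37; t[24] = 34; t[25] = 10; t[26] = 21; t[27] = 30; t[28] = 25; t[29] = 19; t[30] = 39; t[31] = 7; t[32] = 17; t[33] = 15; t[34] = 19; t[35] = 29; t[36] = 20; t[37] = 3; t[38] = 29; t[39] = 4; t[40] = 41; t[41] = 41; t[42] = 35; t[43] = 17.
Since (t[42], t[43]) = (t[0], t[1]) = (35, 17) (two consecutive terms determine the rest), the sequence is periodic with period 42.
The value 20 first appears (with i ≥ 2) at t[36].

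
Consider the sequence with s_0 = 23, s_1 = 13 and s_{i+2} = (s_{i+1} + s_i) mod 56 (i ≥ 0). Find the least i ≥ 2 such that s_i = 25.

Listing terms: s_0 = 23, s_1 = 13, s_2 = 36, s_3 = 49, s_4 = 29, s_5 = 22, s_6 = 51, s_7 = 17, s_8 = 12, s_9 = 29, s_{10} = 41, s_{11} = 14, s_{12} = 55, s_{13} = 13, s_{14} = 12, s_{15} = 25, s_{16} = 37, s_{17} = 6, s_{18} = 43, s_{19} = 49, s_{20} = 36, s_{21} = 29, s_{22} = 9, s_{23} = 38, s_{24} = 47, s_{25} = 29, s_{26} = 20, s_{27} = 49, s_{28} = 13, s_{29} = 6, s_{30} = 19, s_{31} = 25, s_{32} = 44, s_{33} = 13, s_{34} = 1, s_{35} = 14, s_{36} = 15, s_{37} = 29, s_{38} = 44, s_{39} = 17, s_{40} = 5, s_{41} = 22, s_{42} = 27, s_{43} = 49, s_{44} = 20, s_{45} = 13, s_{46} = 33, s_{47} = 46, s_{48} = 23, s_{49} = 13.
Since (s_{48}, s_{49}) = (s_0, s_1) = (23, 13) (two consecutive terms determine the rest), the sequence is periodic with period 48.
The value 25 first appears (with i ≥ 2) at s_{15}.

15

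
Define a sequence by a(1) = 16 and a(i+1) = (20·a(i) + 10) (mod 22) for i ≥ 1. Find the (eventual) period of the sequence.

5

We have a(1) = 16, a(2) = 0, a(3) = 10, a(4) = 12, a(5) = 8, a(6) = 16.
Since a(6) = a(1) = 16, the sequence is periodic with period 5.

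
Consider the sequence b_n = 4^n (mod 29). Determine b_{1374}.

Computing terms: b_0 = 1, b_1 = 4, b_2 = 16, b_3 = 6, b_4 = 24, b_5 = 9, b_6 = 7, b_7 = 28, b_8 = 25, b_9 = 13, b_{10} = 23, b_{11} = 5, b_{12} = 20, b_{13} = 22, b_{14} = 1.
The sequence repeats with period 14.
(1374 - 0) mod 14 = 2, so b_{1374} = b_2 = 16.

16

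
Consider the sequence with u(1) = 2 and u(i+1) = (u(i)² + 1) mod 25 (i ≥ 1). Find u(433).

Listing terms: u(1) = 2,  u(2) = 5,  u(3) = 1,  u(4) = 2.
Since u(4) = u(1) = 2, the sequence is periodic with period 3.
(433 - 1) mod 3 = 0, so u(433) = u(1) = 2.

2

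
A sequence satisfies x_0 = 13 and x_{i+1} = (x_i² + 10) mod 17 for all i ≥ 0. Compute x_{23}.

x_0 = 13,  x_1 = 9,  x_2 = 6,  x_3 = 12,  x_4 = 1,  x_5 = 11,  x_6 = 12.
Since x_6 = x_3 = 12, the sequence is eventually periodic: after a pre-period of length 3 it cycles with period 3.
For i ≥ 3, x_i depends only on (i - 3) mod 3. (23 - 3) mod 3 = 2, so x_{23} = x_5 = 11.

11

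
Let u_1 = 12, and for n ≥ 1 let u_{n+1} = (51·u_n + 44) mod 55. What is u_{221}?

Listing terms: u_1 = 12,  u_2 = 51,  u_3 = 5,  u_4 = 24,  u_5 = 3,  u_6 = 32,  u_7 = 26,  u_8 = 50,  u_9 = 9,  u_{10} = 8,  u_{11} = 12.
Since u_{11} = u_1 = 12, the sequence is periodic with period 10.
So u_{221} = u_{1 + ((221-1) mod 10)} = u_1 = 12.

12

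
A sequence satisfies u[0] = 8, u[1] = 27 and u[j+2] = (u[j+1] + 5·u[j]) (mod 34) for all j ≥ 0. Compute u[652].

5

We have u[0] = 8,  u[1] = 27,  u[2] = 33,  u[3] = 32,  u[4] = 27,  u[5] = 17,  u[6] = 16,  u[7] = 33,  u[8] = 11,  u[9] = 6,  u[10] = 27,  u[11] = 23,  u[12] = 22,  u[13] = 1,  u[14] = 9,  u[15] = 14,  u[16] = 25,  u[17] = 27,  u[18] = 16,  u[19] = 15,  u[20] = 27,  u[21] = 0,  u[22] = 33,  u[23] = 33,  u[24] = 28,  u[25] = 23,  u[26] = 27,  u[27] = 6,  u[28] = 5,  u[29] = 1,  u[30] = 26,  u[31] = 31,  u[32] = 25,  u[33] = 10,  u[34] = 33,  u[35] = 15,  u[36] = 10,  u[37] = 17,  u[38] = 33,  u[39] = 16,  u[40] = 11,  u[41] = 23,  u[42] = 10,  u[43] = 23,  u[44] = 5,  u[45] = 18,  u[46] = 9,  u[47] = 31,  u[48] = 8,  u[49] = 27.
The sequence repeats with period 48.
(652 - 0) mod 48 = 28, so u[652] = u[28] = 5.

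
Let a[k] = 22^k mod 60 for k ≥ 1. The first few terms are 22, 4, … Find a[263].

28

Listing terms: a[1] = 22,  a[2] = 4,  a[3] = 28,  a[4] = 16,  a[5] = 52,  a[6] = 4.
Since a[6] = a[2] = 4, the sequence is eventually periodic: after a pre-period of length 1 it cycles with period 4.
For k ≥ 2, a[k] depends only on (k - 2) mod 4. (263 - 2) mod 4 = 1, so a[263] = a[3] = 28.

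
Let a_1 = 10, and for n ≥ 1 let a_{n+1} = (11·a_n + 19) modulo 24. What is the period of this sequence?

4

Listing terms: a_1 = 10,  a_2 = 9,  a_3 = 22,  a_4 = 21,  a_5 = 10.
Since a_5 = a_1 = 10, the sequence is periodic with period 4.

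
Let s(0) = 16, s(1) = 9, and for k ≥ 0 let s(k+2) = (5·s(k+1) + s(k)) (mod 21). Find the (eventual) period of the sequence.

24

We have s(0) = 16, s(1) = 9, s(2) = 19, s(3) = 20, s(4) = 14, s(5) = 6, s(6) = 2, s(7) = 16, s(8) = 19, s(9) = 6, s(10) = 7, s(11) = 20, s(12) = 2, s(13) = 9, s(14) = 5, s(15) = 13, s(16) = 7, s(17) = 6, s(18) = 16, s(19) = 2, s(20) = 5, s(21) = 6, s(22) = 14, s(23) = 13, s(24) = 16, s(25) = 9.
The sequence repeats with period 24.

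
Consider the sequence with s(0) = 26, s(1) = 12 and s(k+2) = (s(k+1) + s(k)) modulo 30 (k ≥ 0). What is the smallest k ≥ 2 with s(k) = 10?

s(0) = 26; s(1) = 12; s(2) = 8; s(3) = 20; s(4) = 28; s(5) = 18; s(6) = 16; s(7) = 4; s(8) = 20; s(9) = 24; s(10) = 14; s(11) = 8; s(12) = 22; s(13) = 0; s(14) = 22; s(15) = 22; s(16) = 14; s(17) = 6; s(18) = 20; s(19) = 26; s(20) = 16; s(21) = 12; s(22) = 28; s(23) = 10; s(24) = 8; s(25) = 18; s(26) = 26; s(27) = 14; s(28) = 10; s(29) = 24; s(30) = 4; s(31) = 28; s(32) = 2; s(33) = 0; s(34) = 2; s(35) = 2; s(36) = 4; s(37) = 6; s(38) = 10; s(39) = 16; s(40) = 26; s(41) = 12.
The sequence repeats with period 40.
The value 10 first appears (with k ≥ 2) at s(23).

23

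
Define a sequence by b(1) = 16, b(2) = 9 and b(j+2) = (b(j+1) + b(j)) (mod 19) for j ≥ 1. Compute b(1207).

We have b(1) = 16, b(2) = 9, b(3) = 6, b(4) = 15, b(5) = 2, b(6) = 17, b(7) = 0, b(8) = 17, b(9) = 17, b(10) = 15, b(11) = 13, b(12) = 9, b(13) = 3, b(14) = 12, b(15) = 15, b(16) = 8, b(17) = 4, b(18) = 12, b(19) = 16, b(20) = 9.
Since (b(19), b(20)) = (b(1), b(2)) = (16, 9) (two consecutive terms determine the rest), the sequence is periodic with period 18.
So b(1207) = b(1 + ((1207-1) mod 18)) = b(1) = 16.

16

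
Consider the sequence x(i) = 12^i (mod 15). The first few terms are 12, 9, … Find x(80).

x(1) = 12,  x(2) = 9,  x(3) = 3,  x(4) = 6,  x(5) = 12.
The sequence repeats with period 4.
So x(80) = x(1 + ((80-1) mod 4)) = x(4) = 6.

6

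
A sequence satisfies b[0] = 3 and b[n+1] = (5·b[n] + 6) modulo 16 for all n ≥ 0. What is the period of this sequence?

Listing terms: b[0] = 3,  b[1] = 5,  b[2] = 15,  b[3] = 1,  b[4] = 11,  b[5] = 13,  b[6] = 7,  b[7] = 9,  b[8] = 3.
Since b[8] = b[0] = 3, the sequence is periodic with period 8.

8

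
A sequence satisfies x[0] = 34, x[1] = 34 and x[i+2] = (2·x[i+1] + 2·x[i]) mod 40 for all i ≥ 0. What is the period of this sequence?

We have x[0] = 34; x[1] = 34; x[2] = 16; x[3] = 20; x[4] = 32; x[5] = 24; x[6] = 32; x[7] = 32; x[8] = 8; x[9] = 0; x[10] = 16; x[11] = 32; x[12] = 16; x[13] = 16; x[14] = 24; x[15] = 0; x[16] = 8; x[17] = 16; x[18] = 8; x[19] = 8; x[20] = 32; x[21] = 0; x[22] = 24; x[23] = 8; x[24] = 24; x[25] = 24; x[26] = 16; x[27] = 0; x[28] = 32; x[29] = 24.
Since (x[28], x[29]) = (x[4], x[5]) = (32, 24) (two consecutive terms determine the rest), the sequence is eventually periodic: after a pre-period of length 4 it cycles with period 24.

24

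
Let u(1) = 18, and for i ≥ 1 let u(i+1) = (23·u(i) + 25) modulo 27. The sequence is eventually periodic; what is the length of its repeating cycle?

18

Computing terms: u(1) = 18, u(2) = 7, u(3) = 24, u(4) = 10, u(5) = 12, u(6) = 4, u(7) = 9, u(8) = 16, u(9) = 15, u(10) = 19, u(11) = 3, u(12) = 13, u(13) = 0, u(14) = 25, u(15) = 6, u(16) = 1, u(17) = 21, u(18) = 22, u(19) = 18.
The sequence repeats with period 18.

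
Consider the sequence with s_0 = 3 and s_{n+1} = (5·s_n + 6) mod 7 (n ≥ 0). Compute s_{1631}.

5

We have s_0 = 3,  s_1 = 0,  s_2 = 6,  s_3 = 1,  s_4 = 4,  s_5 = 5,  s_6 = 3.
The sequence repeats with period 6.
(1631 - 0) mod 6 = 5, so s_{1631} = s_5 = 5.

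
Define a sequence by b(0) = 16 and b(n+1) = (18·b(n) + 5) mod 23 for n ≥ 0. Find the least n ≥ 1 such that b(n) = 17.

1

Computing terms: b(0) = 16,  b(1) = 17,  b(2) = 12,  b(3) = 14,  b(4) = 4,  b(5) = 8,  b(6) = 11,  b(7) = 19,  b(8) = 2,  b(9) = 18,  b(10) = 7,  b(11) = 16.
The sequence repeats with period 11.
The value 17 first appears (with n ≥ 1) at b(1).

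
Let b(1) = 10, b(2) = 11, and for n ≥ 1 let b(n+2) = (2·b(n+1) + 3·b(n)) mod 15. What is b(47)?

b(1) = 10, b(2) = 11, b(3) = 7, b(4) = 2, b(5) = 10, b(6) = 11.
The sequence repeats with period 4.
So b(47) = b(1 + ((47-1) mod 4)) = b(3) = 7.

7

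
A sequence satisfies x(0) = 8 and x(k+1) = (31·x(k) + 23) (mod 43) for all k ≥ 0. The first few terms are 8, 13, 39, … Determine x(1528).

Listing terms: x(0) = 8; x(1) = 13; x(2) = 39; x(3) = 28; x(4) = 31; x(5) = 38; x(6) = 40; x(7) = 16; x(8) = 3; x(9) = 30; x(10) = 7; x(11) = 25; x(12) = 24; x(13) = 36; x(14) = 21; x(15) = 29; x(16) = 19; x(17) = 10; x(18) = 32; x(19) = 26; x(20) = 12; x(21) = 8.
Since x(21) = x(0) = 8, the sequence is periodic with period 21.
So x(1528) = x(0 + ((1528-0) mod 21)) = x(16) = 19.

19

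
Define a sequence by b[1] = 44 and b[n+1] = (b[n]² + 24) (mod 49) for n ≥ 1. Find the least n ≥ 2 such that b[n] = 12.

4

b[1] = 44; b[2] = 0; b[3] = 24; b[4] = 12; b[5] = 21; b[6] = 24.
Since b[6] = b[3] = 24, the sequence is eventually periodic: after a pre-period of length 2 it cycles with period 3.
The value 12 first appears (with n ≥ 2) at b[4].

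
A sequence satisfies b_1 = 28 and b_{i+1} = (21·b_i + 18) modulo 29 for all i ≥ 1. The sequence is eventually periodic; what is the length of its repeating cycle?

28

Listing terms: b_1 = 28; b_2 = 26; b_3 = 13; b_4 = 1; b_5 = 10; b_6 = 25; b_7 = 21; b_8 = 24; b_9 = 0; b_{10} = 18; b_{11} = 19; b_{12} = 11; b_{13} = 17; b_{14} = 27; b_{15} = 5; b_{16} = 7; b_{17} = 20; b_{18} = 3; b_{19} = 23; b_{20} = 8; b_{21} = 12; b_{22} = 9; b_{23} = 4; b_{24} = 15; b_{25} = 14; b_{26} = 22; b_{27} = 16; b_{28} = 6; b_{29} = 28.
Since b_{29} = b_1 = 28, the sequence is periodic with period 28.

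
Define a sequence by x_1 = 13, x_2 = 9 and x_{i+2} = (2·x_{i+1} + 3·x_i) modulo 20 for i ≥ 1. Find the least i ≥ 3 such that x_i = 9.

Computing terms: x_1 = 13, x_2 = 9, x_3 = 17, x_4 = 1, x_5 = 13, x_6 = 9.
The sequence repeats with period 4.
The value 9 next appears (with i ≥ 3) at x_6.

6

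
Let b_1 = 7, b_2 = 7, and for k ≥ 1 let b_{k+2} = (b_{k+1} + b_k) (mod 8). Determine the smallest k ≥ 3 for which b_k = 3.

5

b_1 = 7, b_2 = 7, b_3 = 6, b_4 = 5, b_5 = 3, b_6 = 0, b_7 = 3, b_8 = 3, b_9 = 6, b_{10} = 1, b_{11} = 7, b_{12} = 0, b_{13} = 7, b_{14} = 7.
Since (b_{13}, b_{14}) = (b_1, b_2) = (7, 7) (two consecutive terms determine the rest), the sequence is periodic with period 12.
The value 3 first appears (with k ≥ 3) at b_5.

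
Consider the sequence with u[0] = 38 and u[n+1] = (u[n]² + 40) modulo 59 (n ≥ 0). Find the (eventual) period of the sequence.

6

u[0] = 38, u[1] = 9, u[2] = 3, u[3] = 49, u[4] = 22, u[5] = 52, u[6] = 30, u[7] = 55, u[8] = 56, u[9] = 49.
Since u[9] = u[3] = 49, the sequence is eventually periodic: after a pre-period of length 3 it cycles with period 6.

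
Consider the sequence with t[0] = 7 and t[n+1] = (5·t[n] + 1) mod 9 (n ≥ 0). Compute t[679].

We have t[0] = 7; t[1] = 0; t[2] = 1; t[3] = 6; t[4] = 4; t[5] = 3; t[6] = 7.
Since t[6] = t[0] = 7, the sequence is periodic with period 6.
(679 - 0) mod 6 = 1, so t[679] = t[1] = 0.

0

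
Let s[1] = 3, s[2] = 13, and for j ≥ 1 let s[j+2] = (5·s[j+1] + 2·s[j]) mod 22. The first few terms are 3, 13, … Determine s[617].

9

s[1] = 3,  s[2] = 13,  s[3] = 5,  s[4] = 7,  s[5] = 1,  s[6] = 19,  s[7] = 9,  s[8] = 17,  s[9] = 15,  s[10] = 21,  s[11] = 3,  s[12] = 13.
Since (s[11], s[12]) = (s[1], s[2]) = (3, 13) (two consecutive terms determine the rest), the sequence is periodic with period 10.
So s[617] = s[1 + ((617-1) mod 10)] = s[7] = 9.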